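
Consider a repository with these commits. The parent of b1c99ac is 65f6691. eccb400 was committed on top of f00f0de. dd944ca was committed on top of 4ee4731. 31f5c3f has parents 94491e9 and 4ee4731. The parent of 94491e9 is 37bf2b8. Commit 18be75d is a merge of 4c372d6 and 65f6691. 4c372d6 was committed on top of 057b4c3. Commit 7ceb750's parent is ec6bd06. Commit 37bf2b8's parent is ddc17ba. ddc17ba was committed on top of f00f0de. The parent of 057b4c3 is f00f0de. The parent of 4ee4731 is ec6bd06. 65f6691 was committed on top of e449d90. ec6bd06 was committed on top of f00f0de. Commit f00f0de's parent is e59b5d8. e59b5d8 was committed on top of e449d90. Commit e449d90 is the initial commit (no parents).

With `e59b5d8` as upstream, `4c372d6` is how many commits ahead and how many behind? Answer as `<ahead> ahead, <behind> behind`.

3 ahead, 0 behind

Reachable from 4c372d6: {057b4c3, 4c372d6, e449d90, e59b5d8, f00f0de}.
Reachable from e59b5d8: {e449d90, e59b5d8}.
Only in 4c372d6's history (ahead): {057b4c3, 4c372d6, f00f0de} — 3.
Only in e59b5d8's history (behind): {} — 0.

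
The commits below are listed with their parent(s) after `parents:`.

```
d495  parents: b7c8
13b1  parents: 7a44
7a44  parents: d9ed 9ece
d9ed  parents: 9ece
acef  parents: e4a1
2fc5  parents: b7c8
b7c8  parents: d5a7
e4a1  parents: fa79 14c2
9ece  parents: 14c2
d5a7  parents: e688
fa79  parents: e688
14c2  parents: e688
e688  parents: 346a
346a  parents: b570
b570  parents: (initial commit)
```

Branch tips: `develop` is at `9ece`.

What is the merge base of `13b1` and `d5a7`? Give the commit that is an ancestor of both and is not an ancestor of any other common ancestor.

e688

Ancestors of 13b1: {13b1, 14c2, 346a, 7a44, 9ece, b570, d9ed, e688}.
Ancestors of d5a7: {346a, b570, d5a7, e688}.
Common ancestors: {346a, b570, e688}.
Among these, e688 is not an ancestor of any other common ancestor — it is the merge base.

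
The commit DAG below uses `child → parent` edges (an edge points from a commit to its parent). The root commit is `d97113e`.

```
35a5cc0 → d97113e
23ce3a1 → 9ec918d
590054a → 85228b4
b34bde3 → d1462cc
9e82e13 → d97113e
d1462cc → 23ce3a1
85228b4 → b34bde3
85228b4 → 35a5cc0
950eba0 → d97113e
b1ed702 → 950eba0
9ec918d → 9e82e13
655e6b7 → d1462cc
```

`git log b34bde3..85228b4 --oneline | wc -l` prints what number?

2

Reachable from 85228b4: {23ce3a1, 35a5cc0, 85228b4, 9e82e13, 9ec918d, b34bde3, d1462cc, d97113e}.
Reachable from b34bde3: {23ce3a1, 9e82e13, 9ec918d, b34bde3, d1462cc, d97113e}.
In 85228b4's history but not b34bde3's: {35a5cc0, 85228b4} — 2 commits.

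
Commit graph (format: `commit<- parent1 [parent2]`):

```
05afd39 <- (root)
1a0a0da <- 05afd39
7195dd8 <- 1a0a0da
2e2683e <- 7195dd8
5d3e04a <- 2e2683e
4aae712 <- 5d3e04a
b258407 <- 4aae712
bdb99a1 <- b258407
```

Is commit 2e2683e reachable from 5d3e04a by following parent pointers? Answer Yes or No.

Yes

Ancestors of 5d3e04a (commits reachable by following parents): {05afd39, 1a0a0da, 2e2683e, 5d3e04a, 7195dd8}.
2e2683e is in that set, so it is an ancestor of 5d3e04a.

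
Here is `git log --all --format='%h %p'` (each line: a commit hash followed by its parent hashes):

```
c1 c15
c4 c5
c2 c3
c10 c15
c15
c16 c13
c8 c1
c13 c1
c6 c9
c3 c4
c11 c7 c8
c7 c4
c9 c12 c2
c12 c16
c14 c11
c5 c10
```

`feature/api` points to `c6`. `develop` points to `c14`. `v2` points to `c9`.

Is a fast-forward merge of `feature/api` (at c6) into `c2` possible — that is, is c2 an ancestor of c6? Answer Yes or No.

Yes

A fast-forward from c2 to c6 is possible iff c2 is an ancestor of c6.
Ancestors of c6: {c1, c10, c12, c13, c15, c16, c2, c3, c4, c5, c6, c9}.
c2 is among them, so fast-forward is possible.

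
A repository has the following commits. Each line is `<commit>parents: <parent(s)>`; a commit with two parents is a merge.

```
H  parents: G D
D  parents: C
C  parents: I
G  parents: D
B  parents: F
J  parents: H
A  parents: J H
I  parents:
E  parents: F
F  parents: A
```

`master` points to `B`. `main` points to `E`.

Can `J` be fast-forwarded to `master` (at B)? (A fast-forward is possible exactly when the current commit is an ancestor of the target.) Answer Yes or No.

A fast-forward from J to B is possible iff J is an ancestor of B.
Ancestors of B: {A, B, C, D, F, G, H, I, J}.
J is among them, so fast-forward is possible.

Yes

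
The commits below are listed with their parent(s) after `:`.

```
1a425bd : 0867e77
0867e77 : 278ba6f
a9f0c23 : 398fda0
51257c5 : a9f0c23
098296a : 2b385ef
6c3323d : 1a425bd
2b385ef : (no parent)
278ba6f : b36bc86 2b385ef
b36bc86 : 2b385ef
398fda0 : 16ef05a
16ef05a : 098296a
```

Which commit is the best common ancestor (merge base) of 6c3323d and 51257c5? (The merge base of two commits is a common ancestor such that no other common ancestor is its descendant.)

2b385ef

Ancestors of 6c3323d: {0867e77, 1a425bd, 278ba6f, 2b385ef, 6c3323d, b36bc86}.
Ancestors of 51257c5: {098296a, 16ef05a, 2b385ef, 398fda0, 51257c5, a9f0c23}.
Common ancestors: {2b385ef}.
The only common ancestor is 2b385ef, so it is the merge base.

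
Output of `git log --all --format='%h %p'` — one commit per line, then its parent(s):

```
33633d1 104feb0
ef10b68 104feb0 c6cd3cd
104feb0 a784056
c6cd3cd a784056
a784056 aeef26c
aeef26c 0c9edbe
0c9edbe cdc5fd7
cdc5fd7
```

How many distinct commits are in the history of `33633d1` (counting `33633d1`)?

6

Walking parent pointers from 33633d1: reachable set = {0c9edbe, 104feb0, 33633d1, a784056, aeef26c, cdc5fd7}.
That is 6 commits.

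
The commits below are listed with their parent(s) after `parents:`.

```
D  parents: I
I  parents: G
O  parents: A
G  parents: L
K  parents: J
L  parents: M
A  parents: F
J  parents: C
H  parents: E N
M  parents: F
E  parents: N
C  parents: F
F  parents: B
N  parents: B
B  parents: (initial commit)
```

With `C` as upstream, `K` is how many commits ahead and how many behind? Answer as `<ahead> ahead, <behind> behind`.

2 ahead, 0 behind

Reachable from K: {B, C, F, J, K}.
Reachable from C: {B, C, F}.
Only in K's history (ahead): {J, K} — 2.
Only in C's history (behind): {} — 0.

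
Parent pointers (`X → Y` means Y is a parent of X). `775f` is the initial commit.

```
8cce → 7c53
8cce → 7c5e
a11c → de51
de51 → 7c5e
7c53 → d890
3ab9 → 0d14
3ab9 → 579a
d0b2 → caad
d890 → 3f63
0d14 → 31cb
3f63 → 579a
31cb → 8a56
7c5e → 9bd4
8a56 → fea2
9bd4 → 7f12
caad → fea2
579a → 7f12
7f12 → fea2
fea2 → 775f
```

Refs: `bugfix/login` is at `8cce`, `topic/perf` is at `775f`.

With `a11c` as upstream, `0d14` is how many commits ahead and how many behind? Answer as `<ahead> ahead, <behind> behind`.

Reachable from 0d14: {0d14, 31cb, 775f, 8a56, fea2}.
Reachable from a11c: {775f, 7c5e, 7f12, 9bd4, a11c, de51, fea2}.
Only in 0d14's history (ahead): {0d14, 31cb, 8a56} — 3.
Only in a11c's history (behind): {7c5e, 7f12, 9bd4, a11c, de51} — 5.

3 ahead, 5 behind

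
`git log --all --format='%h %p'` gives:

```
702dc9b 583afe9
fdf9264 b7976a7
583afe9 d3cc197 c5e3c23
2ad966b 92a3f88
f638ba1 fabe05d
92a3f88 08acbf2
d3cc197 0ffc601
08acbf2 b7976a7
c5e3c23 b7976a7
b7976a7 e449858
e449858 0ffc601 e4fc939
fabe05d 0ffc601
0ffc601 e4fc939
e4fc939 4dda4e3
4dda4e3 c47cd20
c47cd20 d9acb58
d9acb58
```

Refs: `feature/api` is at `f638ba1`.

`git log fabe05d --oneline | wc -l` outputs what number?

Walking parent pointers from fabe05d: reachable set = {0ffc601, 4dda4e3, c47cd20, d9acb58, e4fc939, fabe05d}.
That is 6 commits.

6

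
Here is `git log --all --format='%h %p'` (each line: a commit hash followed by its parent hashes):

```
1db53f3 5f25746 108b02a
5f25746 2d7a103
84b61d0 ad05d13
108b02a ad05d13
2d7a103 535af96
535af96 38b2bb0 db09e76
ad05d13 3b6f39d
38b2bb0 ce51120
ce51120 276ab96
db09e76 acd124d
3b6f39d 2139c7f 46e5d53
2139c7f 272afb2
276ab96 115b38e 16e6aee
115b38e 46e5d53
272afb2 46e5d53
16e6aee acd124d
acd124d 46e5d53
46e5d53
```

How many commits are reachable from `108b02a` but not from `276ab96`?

Reachable from 108b02a: {108b02a, 2139c7f, 272afb2, 3b6f39d, 46e5d53, ad05d13}.
Reachable from 276ab96: {115b38e, 16e6aee, 276ab96, 46e5d53, acd124d}.
In 108b02a's history but not 276ab96's: {108b02a, 2139c7f, 272afb2, 3b6f39d, ad05d13} — 5 commits.

5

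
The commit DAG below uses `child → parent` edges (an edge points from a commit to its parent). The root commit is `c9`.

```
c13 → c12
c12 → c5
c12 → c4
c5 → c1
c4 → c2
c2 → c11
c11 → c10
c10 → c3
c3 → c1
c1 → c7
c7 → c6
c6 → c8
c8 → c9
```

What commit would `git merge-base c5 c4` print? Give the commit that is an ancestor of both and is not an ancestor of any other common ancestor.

Ancestors of c5: {c1, c5, c6, c7, c8, c9}.
Ancestors of c4: {c1, c10, c11, c2, c3, c4, c6, c7, c8, c9}.
Common ancestors: {c1, c6, c7, c8, c9}.
Among these, c1 is not an ancestor of any other common ancestor — it is the merge base.

c1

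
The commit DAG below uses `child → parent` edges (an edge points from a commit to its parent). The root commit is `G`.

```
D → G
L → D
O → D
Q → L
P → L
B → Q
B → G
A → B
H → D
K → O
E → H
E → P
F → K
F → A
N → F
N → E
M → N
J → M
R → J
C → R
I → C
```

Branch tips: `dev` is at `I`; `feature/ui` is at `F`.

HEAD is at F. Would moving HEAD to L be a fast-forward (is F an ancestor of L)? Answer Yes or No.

No

A fast-forward from F to L is possible iff F is an ancestor of L.
Ancestors of L: {D, G, L}.
F is not among them, so fast-forward is not possible.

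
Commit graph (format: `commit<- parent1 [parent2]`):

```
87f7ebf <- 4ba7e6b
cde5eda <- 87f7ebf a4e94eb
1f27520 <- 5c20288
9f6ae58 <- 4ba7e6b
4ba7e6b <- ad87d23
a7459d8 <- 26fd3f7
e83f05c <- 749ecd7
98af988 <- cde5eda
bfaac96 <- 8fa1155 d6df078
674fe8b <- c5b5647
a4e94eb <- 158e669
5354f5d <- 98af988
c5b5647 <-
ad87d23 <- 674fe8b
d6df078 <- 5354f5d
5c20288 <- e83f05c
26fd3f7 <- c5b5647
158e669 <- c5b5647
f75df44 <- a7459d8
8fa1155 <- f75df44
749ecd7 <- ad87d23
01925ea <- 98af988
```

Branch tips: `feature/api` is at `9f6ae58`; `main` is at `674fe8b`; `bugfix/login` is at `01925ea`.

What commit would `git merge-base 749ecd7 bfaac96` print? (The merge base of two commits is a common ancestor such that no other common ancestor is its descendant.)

ad87d23

Ancestors of 749ecd7: {674fe8b, 749ecd7, ad87d23, c5b5647}.
Ancestors of bfaac96: {158e669, 26fd3f7, 4ba7e6b, 5354f5d, 674fe8b, 87f7ebf, 8fa1155, 98af988, a4e94eb, a7459d8, ad87d23, bfaac96, c5b5647, cde5eda, d6df078, f75df44}.
Common ancestors: {674fe8b, ad87d23, c5b5647}.
Among these, ad87d23 is not an ancestor of any other common ancestor — it is the merge base.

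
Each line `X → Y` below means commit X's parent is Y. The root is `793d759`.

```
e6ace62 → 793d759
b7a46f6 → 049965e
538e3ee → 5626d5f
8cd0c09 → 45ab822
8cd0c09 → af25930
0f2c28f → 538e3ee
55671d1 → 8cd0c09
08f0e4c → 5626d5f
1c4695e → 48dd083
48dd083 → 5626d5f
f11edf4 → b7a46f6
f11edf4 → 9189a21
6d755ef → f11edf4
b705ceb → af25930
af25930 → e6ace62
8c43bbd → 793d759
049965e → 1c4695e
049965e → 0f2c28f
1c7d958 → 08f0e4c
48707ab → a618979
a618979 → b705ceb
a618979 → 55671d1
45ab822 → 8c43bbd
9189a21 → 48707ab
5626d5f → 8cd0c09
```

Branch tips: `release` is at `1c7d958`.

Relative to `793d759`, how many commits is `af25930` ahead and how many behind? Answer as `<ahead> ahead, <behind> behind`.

Reachable from af25930: {793d759, af25930, e6ace62}.
Reachable from 793d759: {793d759}.
Only in af25930's history (ahead): {af25930, e6ace62} — 2.
Only in 793d759's history (behind): {} — 0.

2 ahead, 0 behind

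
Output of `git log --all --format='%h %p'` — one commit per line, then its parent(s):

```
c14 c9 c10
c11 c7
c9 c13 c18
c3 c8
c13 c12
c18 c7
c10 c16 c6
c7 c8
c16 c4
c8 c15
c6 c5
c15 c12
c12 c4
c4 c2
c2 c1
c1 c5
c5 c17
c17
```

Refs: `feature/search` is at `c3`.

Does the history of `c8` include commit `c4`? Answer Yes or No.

Yes

Ancestors of c8 (commits reachable by following parents): {c1, c12, c15, c17, c2, c4, c5, c8}.
c4 is in that set, so it is an ancestor of c8.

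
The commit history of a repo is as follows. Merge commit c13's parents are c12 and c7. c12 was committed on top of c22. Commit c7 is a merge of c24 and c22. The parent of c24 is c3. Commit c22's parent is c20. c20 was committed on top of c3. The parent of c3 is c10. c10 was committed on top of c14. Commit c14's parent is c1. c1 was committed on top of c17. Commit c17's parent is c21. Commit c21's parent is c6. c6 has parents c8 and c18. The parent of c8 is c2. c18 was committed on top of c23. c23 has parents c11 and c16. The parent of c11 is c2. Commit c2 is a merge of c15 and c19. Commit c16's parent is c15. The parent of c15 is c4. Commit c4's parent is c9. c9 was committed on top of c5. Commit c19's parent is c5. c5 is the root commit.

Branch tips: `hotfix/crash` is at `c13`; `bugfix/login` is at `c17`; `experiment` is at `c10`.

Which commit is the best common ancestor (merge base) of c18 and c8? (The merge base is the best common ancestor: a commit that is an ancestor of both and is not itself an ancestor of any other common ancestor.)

Ancestors of c18: {c11, c15, c16, c18, c19, c2, c23, c4, c5, c9}.
Ancestors of c8: {c15, c19, c2, c4, c5, c8, c9}.
Common ancestors: {c15, c19, c2, c4, c5, c9}.
Among these, c2 is not an ancestor of any other common ancestor — it is the merge base.

c2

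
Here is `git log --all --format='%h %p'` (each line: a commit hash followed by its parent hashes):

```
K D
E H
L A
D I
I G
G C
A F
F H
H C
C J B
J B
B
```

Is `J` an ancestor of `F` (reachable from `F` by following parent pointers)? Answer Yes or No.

Yes

Ancestors of F (commits reachable by following parents): {B, C, F, H, J}.
J is in that set, so it is an ancestor of F.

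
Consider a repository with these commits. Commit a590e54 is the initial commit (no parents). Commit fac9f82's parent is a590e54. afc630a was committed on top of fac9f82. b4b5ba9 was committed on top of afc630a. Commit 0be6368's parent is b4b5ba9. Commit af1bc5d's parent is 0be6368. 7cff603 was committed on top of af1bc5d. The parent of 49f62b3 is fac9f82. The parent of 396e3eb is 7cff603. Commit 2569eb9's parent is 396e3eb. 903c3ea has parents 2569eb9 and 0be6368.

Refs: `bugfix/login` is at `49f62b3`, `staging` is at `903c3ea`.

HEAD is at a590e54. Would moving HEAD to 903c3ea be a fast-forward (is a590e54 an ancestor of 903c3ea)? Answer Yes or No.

Yes

A fast-forward from a590e54 to 903c3ea is possible iff a590e54 is an ancestor of 903c3ea.
Ancestors of 903c3ea: {0be6368, 2569eb9, 396e3eb, 7cff603, 903c3ea, a590e54, af1bc5d, afc630a, b4b5ba9, fac9f82}.
a590e54 is among them, so fast-forward is possible.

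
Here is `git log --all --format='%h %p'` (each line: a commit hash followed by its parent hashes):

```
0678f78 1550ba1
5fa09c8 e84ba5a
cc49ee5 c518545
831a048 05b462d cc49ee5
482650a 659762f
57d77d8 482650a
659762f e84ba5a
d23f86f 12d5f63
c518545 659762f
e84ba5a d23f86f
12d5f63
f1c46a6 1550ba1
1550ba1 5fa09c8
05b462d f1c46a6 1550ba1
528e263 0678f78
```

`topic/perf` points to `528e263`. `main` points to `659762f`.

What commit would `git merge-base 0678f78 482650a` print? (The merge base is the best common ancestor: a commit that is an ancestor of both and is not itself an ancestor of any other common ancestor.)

Ancestors of 0678f78: {0678f78, 12d5f63, 1550ba1, 5fa09c8, d23f86f, e84ba5a}.
Ancestors of 482650a: {12d5f63, 482650a, 659762f, d23f86f, e84ba5a}.
Common ancestors: {12d5f63, d23f86f, e84ba5a}.
Among these, e84ba5a is not an ancestor of any other common ancestor — it is the merge base.

e84ba5a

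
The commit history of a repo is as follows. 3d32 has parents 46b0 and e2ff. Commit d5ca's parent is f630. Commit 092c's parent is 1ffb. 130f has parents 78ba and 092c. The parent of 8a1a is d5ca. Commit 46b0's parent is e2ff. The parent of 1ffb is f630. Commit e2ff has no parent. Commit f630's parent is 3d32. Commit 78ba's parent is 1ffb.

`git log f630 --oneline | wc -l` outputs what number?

4

Walking parent pointers from f630: reachable set = {3d32, 46b0, e2ff, f630}.
That is 4 commits.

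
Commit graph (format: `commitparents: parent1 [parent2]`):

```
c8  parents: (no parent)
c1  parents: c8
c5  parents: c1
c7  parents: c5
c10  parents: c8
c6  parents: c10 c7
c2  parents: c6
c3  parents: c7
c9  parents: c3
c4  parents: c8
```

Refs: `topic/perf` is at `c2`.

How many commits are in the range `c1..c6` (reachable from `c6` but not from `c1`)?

Reachable from c6: {c1, c10, c5, c6, c7, c8}.
Reachable from c1: {c1, c8}.
In c6's history but not c1's: {c10, c5, c6, c7} — 4 commits.

4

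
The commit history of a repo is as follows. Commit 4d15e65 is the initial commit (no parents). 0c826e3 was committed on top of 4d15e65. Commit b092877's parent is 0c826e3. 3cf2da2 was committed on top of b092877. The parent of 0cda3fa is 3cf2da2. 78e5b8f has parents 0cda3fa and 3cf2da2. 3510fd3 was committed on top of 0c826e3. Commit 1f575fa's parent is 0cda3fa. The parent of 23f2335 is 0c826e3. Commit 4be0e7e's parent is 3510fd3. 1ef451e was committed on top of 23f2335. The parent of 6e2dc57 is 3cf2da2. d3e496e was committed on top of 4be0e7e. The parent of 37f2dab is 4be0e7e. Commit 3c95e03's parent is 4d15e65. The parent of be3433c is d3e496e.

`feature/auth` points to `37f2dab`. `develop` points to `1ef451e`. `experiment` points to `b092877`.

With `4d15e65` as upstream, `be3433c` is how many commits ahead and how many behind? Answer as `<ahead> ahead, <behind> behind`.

5 ahead, 0 behind

Reachable from be3433c: {0c826e3, 3510fd3, 4be0e7e, 4d15e65, be3433c, d3e496e}.
Reachable from 4d15e65: {4d15e65}.
Only in be3433c's history (ahead): {0c826e3, 3510fd3, 4be0e7e, be3433c, d3e496e} — 5.
Only in 4d15e65's history (behind): {} — 0.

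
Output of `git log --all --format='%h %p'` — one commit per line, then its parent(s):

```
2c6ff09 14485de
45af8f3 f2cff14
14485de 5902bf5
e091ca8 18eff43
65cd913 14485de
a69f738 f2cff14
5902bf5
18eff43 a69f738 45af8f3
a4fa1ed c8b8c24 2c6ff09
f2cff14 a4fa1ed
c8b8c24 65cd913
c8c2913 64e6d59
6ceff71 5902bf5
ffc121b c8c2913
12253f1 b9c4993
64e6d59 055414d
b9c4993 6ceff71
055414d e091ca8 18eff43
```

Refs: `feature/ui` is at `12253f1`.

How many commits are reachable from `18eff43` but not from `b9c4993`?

Reachable from 18eff43: {14485de, 18eff43, 2c6ff09, 45af8f3, 5902bf5, 65cd913, a4fa1ed, a69f738, c8b8c24, f2cff14}.
Reachable from b9c4993: {5902bf5, 6ceff71, b9c4993}.
In 18eff43's history but not b9c4993's: {14485de, 18eff43, 2c6ff09, 45af8f3, 65cd913, a4fa1ed, a69f738, c8b8c24, f2cff14} — 9 commits.

9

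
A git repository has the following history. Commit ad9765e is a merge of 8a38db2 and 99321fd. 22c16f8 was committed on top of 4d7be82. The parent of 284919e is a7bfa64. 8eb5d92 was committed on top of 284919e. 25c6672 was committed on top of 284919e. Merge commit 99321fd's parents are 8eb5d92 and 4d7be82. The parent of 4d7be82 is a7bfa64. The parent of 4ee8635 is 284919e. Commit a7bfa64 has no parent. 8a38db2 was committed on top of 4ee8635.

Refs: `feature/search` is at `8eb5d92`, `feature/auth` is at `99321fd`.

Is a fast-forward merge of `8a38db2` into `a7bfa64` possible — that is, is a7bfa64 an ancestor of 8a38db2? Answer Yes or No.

Yes

A fast-forward from a7bfa64 to 8a38db2 is possible iff a7bfa64 is an ancestor of 8a38db2.
Ancestors of 8a38db2: {284919e, 4ee8635, 8a38db2, a7bfa64}.
a7bfa64 is among them, so fast-forward is possible.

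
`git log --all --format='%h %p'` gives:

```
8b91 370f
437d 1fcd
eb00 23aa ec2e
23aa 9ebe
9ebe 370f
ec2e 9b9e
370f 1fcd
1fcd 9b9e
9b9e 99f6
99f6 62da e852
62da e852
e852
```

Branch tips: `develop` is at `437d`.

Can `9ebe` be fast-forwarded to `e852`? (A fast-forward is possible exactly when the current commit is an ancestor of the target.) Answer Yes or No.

A fast-forward from 9ebe to e852 is possible iff 9ebe is an ancestor of e852.
Ancestors of e852: {e852}.
9ebe is not among them, so fast-forward is not possible.

No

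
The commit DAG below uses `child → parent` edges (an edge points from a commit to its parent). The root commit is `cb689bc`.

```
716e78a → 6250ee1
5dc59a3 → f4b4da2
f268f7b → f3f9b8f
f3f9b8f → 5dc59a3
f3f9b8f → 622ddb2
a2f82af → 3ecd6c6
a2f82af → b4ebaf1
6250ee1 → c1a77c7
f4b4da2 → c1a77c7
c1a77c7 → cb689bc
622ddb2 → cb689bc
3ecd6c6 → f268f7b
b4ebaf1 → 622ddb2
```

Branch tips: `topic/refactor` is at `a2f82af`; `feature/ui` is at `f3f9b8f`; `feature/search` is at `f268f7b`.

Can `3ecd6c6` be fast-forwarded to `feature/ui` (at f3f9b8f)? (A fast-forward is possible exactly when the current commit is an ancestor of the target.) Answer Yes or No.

No

A fast-forward from 3ecd6c6 to f3f9b8f is possible iff 3ecd6c6 is an ancestor of f3f9b8f.
Ancestors of f3f9b8f: {5dc59a3, 622ddb2, c1a77c7, cb689bc, f3f9b8f, f4b4da2}.
3ecd6c6 is not among them, so fast-forward is not possible.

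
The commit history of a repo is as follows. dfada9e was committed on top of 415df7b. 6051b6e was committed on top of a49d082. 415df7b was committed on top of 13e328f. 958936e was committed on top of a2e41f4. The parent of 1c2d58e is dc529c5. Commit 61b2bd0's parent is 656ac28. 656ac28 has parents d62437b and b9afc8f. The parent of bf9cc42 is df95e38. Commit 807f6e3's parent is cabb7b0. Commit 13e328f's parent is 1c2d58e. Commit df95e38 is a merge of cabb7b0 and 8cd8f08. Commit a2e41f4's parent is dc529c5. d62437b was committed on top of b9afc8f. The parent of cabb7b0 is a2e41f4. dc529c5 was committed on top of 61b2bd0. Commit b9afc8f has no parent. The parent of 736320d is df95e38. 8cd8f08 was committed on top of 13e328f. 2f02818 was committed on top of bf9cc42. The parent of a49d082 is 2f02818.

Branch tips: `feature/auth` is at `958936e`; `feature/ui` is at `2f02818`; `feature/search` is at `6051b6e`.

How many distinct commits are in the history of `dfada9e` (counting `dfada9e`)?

Walking parent pointers from dfada9e: reachable set = {13e328f, 1c2d58e, 415df7b, 61b2bd0, 656ac28, b9afc8f, d62437b, dc529c5, dfada9e}.
That is 9 commits.

9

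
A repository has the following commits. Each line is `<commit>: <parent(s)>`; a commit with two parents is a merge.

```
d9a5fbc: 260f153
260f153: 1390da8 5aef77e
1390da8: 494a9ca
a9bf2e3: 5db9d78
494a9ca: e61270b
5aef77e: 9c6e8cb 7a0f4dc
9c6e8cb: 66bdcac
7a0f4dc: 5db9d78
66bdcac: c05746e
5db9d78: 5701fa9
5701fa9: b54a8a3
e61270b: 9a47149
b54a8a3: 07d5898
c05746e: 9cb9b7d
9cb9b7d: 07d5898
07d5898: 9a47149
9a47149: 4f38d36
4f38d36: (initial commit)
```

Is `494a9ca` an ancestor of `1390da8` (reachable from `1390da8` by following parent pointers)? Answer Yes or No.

Yes

Ancestors of 1390da8 (commits reachable by following parents): {1390da8, 494a9ca, 4f38d36, 9a47149, e61270b}.
494a9ca is in that set, so it is an ancestor of 1390da8.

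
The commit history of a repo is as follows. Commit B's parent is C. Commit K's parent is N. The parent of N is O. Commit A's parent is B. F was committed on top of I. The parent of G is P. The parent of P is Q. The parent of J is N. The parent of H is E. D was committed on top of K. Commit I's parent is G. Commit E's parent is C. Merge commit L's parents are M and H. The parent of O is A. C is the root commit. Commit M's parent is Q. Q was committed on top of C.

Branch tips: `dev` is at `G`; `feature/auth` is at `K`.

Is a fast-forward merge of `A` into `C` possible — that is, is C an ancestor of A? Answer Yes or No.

Yes

A fast-forward from C to A is possible iff C is an ancestor of A.
Ancestors of A: {A, B, C}.
C is among them, so fast-forward is possible.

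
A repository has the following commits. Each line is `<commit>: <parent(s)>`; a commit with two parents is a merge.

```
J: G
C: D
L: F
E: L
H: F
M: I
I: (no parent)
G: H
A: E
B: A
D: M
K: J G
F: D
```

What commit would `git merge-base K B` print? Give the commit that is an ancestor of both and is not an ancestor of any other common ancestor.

F

Ancestors of K: {D, F, G, H, I, J, K, M}.
Ancestors of B: {A, B, D, E, F, I, L, M}.
Common ancestors: {D, F, I, M}.
Among these, F is not an ancestor of any other common ancestor — it is the merge base.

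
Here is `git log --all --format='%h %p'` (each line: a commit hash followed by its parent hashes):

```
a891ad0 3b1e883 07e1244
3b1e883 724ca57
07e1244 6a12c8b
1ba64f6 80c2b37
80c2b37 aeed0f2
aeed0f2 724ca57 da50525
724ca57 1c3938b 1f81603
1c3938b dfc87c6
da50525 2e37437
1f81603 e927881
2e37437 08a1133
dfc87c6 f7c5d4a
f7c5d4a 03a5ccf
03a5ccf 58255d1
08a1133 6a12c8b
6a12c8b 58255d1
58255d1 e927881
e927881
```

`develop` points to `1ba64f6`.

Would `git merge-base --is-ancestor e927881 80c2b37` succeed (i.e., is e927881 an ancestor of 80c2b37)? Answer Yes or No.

Yes

Ancestors of 80c2b37 (commits reachable by following parents): {03a5ccf, 08a1133, 1c3938b, 1f81603, 2e37437, 58255d1, 6a12c8b, 724ca57, 80c2b37, aeed0f2, da50525, dfc87c6, e927881, f7c5d4a}.
e927881 is in that set, so it is an ancestor of 80c2b37.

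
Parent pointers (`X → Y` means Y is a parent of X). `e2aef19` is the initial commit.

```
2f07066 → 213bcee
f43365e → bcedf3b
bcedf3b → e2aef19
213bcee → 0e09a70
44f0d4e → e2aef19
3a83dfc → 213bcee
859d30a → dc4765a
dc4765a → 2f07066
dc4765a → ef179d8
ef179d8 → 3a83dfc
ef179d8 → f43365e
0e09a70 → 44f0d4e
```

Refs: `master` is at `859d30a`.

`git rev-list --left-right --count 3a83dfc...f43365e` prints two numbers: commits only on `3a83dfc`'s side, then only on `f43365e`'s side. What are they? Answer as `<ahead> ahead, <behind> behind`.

Reachable from 3a83dfc: {0e09a70, 213bcee, 3a83dfc, 44f0d4e, e2aef19}.
Reachable from f43365e: {bcedf3b, e2aef19, f43365e}.
Only in 3a83dfc's history (ahead): {0e09a70, 213bcee, 3a83dfc, 44f0d4e} — 4.
Only in f43365e's history (behind): {bcedf3b, f43365e} — 2.

4 ahead, 2 behind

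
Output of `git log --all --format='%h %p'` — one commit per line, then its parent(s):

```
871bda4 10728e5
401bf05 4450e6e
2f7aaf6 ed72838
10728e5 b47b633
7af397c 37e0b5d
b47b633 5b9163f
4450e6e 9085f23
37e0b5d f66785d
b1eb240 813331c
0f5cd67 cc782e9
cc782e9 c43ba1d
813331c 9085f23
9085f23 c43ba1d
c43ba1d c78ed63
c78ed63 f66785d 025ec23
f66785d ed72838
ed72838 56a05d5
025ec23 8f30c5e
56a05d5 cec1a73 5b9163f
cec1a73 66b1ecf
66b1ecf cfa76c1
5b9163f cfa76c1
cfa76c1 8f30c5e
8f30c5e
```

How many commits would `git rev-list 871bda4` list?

6

Walking parent pointers from 871bda4: reachable set = {10728e5, 5b9163f, 871bda4, 8f30c5e, b47b633, cfa76c1}.
That is 6 commits.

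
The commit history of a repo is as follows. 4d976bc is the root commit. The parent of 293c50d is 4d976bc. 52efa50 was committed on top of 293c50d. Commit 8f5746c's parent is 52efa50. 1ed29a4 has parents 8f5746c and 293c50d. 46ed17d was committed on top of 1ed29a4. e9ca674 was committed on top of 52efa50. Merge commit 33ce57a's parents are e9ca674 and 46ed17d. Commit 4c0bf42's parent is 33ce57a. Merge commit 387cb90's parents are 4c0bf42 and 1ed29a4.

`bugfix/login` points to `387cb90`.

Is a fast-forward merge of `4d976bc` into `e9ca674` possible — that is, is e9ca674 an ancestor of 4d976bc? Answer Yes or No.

A fast-forward from e9ca674 to 4d976bc is possible iff e9ca674 is an ancestor of 4d976bc.
Ancestors of 4d976bc: {4d976bc}.
e9ca674 is not among them, so fast-forward is not possible.

No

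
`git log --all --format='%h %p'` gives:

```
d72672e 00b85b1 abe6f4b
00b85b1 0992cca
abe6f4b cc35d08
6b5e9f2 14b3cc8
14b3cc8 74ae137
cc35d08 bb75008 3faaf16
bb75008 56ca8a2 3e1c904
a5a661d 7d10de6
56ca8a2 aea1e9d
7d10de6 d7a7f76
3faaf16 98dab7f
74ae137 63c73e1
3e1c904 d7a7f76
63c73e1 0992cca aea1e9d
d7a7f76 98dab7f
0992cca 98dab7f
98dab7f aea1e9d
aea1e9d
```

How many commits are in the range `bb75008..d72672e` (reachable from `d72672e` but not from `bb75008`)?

Reachable from d72672e: {00b85b1, 0992cca, 3e1c904, 3faaf16, 56ca8a2, 98dab7f, abe6f4b, aea1e9d, bb75008, cc35d08, d72672e, d7a7f76}.
Reachable from bb75008: {3e1c904, 56ca8a2, 98dab7f, aea1e9d, bb75008, d7a7f76}.
In d72672e's history but not bb75008's: {00b85b1, 0992cca, 3faaf16, abe6f4b, cc35d08, d72672e} — 6 commits.

6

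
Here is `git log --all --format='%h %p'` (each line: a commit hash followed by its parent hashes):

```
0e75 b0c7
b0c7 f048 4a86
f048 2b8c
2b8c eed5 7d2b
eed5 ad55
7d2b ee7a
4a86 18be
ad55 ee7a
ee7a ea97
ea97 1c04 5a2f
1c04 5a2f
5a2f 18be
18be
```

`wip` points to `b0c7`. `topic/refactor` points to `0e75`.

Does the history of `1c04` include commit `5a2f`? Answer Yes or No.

Ancestors of 1c04 (commits reachable by following parents): {18be, 1c04, 5a2f}.
5a2f is in that set, so it is an ancestor of 1c04.

Yes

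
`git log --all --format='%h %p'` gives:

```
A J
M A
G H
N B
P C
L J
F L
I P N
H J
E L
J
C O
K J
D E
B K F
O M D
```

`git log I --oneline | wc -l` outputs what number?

14

Walking parent pointers from I: reachable set = {A, B, C, D, E, F, I, J, K, L, M, N, O, P}.
That is 14 commits.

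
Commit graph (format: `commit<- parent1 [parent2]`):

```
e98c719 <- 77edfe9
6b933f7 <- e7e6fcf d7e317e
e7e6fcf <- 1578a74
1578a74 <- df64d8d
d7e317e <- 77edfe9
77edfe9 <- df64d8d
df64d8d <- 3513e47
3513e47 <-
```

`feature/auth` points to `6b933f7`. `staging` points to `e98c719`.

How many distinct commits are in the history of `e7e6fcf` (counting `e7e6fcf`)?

Walking parent pointers from e7e6fcf: reachable set = {1578a74, 3513e47, df64d8d, e7e6fcf}.
That is 4 commits.

4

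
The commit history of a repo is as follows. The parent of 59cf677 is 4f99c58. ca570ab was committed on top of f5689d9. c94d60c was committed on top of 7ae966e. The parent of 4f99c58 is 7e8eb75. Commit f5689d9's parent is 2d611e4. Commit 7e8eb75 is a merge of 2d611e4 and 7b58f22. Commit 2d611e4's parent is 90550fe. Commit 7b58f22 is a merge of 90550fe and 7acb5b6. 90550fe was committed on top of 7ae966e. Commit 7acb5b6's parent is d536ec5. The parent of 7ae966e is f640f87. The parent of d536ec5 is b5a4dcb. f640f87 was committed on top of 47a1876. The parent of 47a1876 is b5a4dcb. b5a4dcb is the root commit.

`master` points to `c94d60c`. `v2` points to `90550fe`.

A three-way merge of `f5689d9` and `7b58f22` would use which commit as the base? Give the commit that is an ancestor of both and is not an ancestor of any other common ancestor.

Ancestors of f5689d9: {2d611e4, 47a1876, 7ae966e, 90550fe, b5a4dcb, f5689d9, f640f87}.
Ancestors of 7b58f22: {47a1876, 7acb5b6, 7ae966e, 7b58f22, 90550fe, b5a4dcb, d536ec5, f640f87}.
Common ancestors: {47a1876, 7ae966e, 90550fe, b5a4dcb, f640f87}.
Among these, 90550fe is not an ancestor of any other common ancestor — it is the merge base.

90550fe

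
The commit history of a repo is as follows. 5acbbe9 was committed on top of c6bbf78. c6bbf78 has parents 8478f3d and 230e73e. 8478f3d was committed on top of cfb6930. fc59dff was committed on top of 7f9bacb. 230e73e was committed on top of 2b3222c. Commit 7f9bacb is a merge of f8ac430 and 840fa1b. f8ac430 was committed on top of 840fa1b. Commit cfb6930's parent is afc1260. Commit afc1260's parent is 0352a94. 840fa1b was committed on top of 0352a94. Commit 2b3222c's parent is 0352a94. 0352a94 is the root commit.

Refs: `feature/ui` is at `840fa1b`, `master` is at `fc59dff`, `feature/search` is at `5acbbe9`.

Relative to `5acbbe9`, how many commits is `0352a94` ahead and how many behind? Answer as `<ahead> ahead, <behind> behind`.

Reachable from 0352a94: {0352a94}.
Reachable from 5acbbe9: {0352a94, 230e73e, 2b3222c, 5acbbe9, 8478f3d, afc1260, c6bbf78, cfb6930}.
Only in 0352a94's history (ahead): {} — 0.
Only in 5acbbe9's history (behind): {230e73e, 2b3222c, 5acbbe9, 8478f3d, afc1260, c6bbf78, cfb6930} — 7.

0 ahead, 7 behind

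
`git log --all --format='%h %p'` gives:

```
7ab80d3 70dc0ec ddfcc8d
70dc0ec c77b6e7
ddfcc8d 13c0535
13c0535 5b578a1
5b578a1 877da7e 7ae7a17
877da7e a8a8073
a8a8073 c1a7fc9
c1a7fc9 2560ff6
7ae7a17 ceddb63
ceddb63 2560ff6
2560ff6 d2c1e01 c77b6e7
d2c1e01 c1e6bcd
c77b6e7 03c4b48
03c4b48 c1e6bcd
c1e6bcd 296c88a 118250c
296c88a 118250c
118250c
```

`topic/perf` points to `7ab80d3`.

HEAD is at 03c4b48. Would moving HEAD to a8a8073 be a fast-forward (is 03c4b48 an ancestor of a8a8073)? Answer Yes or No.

A fast-forward from 03c4b48 to a8a8073 is possible iff 03c4b48 is an ancestor of a8a8073.
Ancestors of a8a8073: {03c4b48, 118250c, 2560ff6, 296c88a, a8a8073, c1a7fc9, c1e6bcd, c77b6e7, d2c1e01}.
03c4b48 is among them, so fast-forward is possible.

Yes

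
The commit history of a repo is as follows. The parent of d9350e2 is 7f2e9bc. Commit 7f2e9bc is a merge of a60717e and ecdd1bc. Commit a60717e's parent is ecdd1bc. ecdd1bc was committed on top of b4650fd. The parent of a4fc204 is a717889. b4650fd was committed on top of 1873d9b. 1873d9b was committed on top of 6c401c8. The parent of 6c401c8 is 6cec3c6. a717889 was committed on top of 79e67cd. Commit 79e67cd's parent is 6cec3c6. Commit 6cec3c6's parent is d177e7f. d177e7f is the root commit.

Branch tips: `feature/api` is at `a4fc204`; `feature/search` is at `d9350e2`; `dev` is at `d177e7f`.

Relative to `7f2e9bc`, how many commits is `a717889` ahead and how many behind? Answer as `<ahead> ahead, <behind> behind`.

2 ahead, 6 behind

Reachable from a717889: {6cec3c6, 79e67cd, a717889, d177e7f}.
Reachable from 7f2e9bc: {1873d9b, 6c401c8, 6cec3c6, 7f2e9bc, a60717e, b4650fd, d177e7f, ecdd1bc}.
Only in a717889's history (ahead): {79e67cd, a717889} — 2.
Only in 7f2e9bc's history (behind): {1873d9b, 6c401c8, 7f2e9bc, a60717e, b4650fd, ecdd1bc} — 6.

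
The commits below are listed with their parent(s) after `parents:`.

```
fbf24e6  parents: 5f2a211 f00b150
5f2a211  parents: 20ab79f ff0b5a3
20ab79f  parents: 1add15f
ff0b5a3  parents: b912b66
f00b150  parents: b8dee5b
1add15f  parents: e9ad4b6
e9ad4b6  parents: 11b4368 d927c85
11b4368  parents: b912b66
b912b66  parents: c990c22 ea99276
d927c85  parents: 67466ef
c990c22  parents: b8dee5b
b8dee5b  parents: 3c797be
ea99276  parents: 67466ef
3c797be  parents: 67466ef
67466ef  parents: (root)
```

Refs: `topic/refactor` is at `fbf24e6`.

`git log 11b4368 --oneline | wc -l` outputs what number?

7

Walking parent pointers from 11b4368: reachable set = {11b4368, 3c797be, 67466ef, b8dee5b, b912b66, c990c22, ea99276}.
That is 7 commits.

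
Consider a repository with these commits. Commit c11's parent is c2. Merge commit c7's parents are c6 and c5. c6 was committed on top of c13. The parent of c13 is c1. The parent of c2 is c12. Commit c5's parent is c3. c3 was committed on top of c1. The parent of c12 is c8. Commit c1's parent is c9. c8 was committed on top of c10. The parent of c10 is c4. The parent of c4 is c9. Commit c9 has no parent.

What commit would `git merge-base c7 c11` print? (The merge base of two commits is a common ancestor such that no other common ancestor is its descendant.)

c9

Ancestors of c7: {c1, c13, c3, c5, c6, c7, c9}.
Ancestors of c11: {c10, c11, c12, c2, c4, c8, c9}.
Common ancestors: {c9}.
The only common ancestor is c9, so it is the merge base.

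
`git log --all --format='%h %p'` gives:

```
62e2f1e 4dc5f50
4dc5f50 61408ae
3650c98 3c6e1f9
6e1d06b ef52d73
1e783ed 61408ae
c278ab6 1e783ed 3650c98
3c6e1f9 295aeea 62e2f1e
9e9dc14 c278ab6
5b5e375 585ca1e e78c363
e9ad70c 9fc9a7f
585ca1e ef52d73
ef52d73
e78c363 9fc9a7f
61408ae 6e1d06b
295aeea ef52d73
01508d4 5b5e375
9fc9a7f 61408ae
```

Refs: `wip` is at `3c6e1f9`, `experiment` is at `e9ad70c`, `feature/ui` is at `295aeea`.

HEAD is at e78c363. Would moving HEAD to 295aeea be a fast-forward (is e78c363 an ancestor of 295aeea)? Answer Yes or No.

No

A fast-forward from e78c363 to 295aeea is possible iff e78c363 is an ancestor of 295aeea.
Ancestors of 295aeea: {295aeea, ef52d73}.
e78c363 is not among them, so fast-forward is not possible.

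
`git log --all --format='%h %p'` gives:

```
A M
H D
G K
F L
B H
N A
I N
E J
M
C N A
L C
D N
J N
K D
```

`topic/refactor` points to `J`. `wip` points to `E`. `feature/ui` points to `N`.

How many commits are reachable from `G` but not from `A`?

4

Reachable from G: {A, D, G, K, M, N}.
Reachable from A: {A, M}.
In G's history but not A's: {D, G, K, N} — 4 commits.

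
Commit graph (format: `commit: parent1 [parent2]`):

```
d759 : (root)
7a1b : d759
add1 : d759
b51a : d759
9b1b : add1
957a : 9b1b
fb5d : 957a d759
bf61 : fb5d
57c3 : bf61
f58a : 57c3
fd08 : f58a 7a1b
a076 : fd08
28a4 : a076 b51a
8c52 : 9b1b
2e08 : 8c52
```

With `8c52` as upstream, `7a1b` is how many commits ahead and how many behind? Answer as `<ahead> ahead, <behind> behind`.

1 ahead, 3 behind

Reachable from 7a1b: {7a1b, d759}.
Reachable from 8c52: {8c52, 9b1b, add1, d759}.
Only in 7a1b's history (ahead): {7a1b} — 1.
Only in 8c52's history (behind): {8c52, 9b1b, add1} — 3.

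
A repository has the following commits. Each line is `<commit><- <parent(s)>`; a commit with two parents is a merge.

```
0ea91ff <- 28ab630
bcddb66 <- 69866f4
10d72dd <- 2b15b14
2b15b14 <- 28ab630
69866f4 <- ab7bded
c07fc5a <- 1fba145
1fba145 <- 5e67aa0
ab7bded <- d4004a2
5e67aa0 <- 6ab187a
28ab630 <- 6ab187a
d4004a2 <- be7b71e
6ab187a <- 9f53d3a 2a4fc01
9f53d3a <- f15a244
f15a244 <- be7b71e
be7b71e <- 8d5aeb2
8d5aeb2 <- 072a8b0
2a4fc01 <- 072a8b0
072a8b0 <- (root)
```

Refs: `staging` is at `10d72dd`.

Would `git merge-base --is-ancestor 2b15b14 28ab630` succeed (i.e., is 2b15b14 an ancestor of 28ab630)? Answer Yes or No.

Ancestors of 28ab630: {072a8b0, 28ab630, 2a4fc01, 6ab187a, 8d5aeb2, 9f53d3a, be7b71e, f15a244}.
2b15b14 is not in that set, so it is not an ancestor of 28ab630.

No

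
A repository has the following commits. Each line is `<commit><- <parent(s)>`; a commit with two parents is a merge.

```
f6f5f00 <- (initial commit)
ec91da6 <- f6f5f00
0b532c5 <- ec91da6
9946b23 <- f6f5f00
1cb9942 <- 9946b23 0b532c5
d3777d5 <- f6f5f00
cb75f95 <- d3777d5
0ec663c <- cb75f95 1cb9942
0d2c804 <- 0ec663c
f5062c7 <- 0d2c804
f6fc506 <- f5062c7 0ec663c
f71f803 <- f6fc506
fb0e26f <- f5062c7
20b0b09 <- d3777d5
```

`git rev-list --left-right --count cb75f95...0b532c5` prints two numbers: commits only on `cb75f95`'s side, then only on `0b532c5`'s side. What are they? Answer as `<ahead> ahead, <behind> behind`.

2 ahead, 2 behind

Reachable from cb75f95: {cb75f95, d3777d5, f6f5f00}.
Reachable from 0b532c5: {0b532c5, ec91da6, f6f5f00}.
Only in cb75f95's history (ahead): {cb75f95, d3777d5} — 2.
Only in 0b532c5's history (behind): {0b532c5, ec91da6} — 2.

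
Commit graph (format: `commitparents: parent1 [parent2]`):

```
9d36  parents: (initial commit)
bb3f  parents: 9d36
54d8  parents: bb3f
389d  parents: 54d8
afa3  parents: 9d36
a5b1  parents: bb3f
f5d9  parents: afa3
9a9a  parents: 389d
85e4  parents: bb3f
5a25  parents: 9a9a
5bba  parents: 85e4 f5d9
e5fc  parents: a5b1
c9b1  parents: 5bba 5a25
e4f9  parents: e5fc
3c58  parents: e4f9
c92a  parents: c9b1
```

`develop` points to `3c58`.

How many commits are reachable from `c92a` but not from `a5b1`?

10

Reachable from c92a: {389d, 54d8, 5a25, 5bba, 85e4, 9a9a, 9d36, afa3, bb3f, c92a, c9b1, f5d9}.
Reachable from a5b1: {9d36, a5b1, bb3f}.
In c92a's history but not a5b1's: {389d, 54d8, 5a25, 5bba, 85e4, 9a9a, afa3, c92a, c9b1, f5d9} — 10 commits.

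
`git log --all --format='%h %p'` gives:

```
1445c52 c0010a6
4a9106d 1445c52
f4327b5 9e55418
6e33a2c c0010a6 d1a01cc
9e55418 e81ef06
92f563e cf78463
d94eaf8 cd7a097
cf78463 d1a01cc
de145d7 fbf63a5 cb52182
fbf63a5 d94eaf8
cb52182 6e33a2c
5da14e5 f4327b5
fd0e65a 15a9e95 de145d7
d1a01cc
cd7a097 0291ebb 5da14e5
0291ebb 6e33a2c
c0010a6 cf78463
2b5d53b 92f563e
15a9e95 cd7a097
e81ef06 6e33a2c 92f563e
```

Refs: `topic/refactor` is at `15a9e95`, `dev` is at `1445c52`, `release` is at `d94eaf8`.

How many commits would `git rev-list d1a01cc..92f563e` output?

Reachable from 92f563e: {92f563e, cf78463, d1a01cc}.
Reachable from d1a01cc: {d1a01cc}.
In 92f563e's history but not d1a01cc's: {92f563e, cf78463} — 2 commits.

2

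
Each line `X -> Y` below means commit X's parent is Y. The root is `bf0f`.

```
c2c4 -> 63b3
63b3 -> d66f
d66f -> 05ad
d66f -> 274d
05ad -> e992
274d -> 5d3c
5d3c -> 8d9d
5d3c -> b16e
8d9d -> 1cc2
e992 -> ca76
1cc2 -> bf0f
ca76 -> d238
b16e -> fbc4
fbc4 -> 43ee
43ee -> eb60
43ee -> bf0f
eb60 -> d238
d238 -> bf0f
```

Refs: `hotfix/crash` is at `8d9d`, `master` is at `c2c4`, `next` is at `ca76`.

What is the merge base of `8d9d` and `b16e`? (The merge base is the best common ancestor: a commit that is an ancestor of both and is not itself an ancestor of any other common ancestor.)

Ancestors of 8d9d: {1cc2, 8d9d, bf0f}.
Ancestors of b16e: {43ee, b16e, bf0f, d238, eb60, fbc4}.
Common ancestors: {bf0f}.
The only common ancestor is bf0f, so it is the merge base.

bf0f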